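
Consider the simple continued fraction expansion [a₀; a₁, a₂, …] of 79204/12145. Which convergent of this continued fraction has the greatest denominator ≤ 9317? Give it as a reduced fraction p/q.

a_0 = 6: 6/1  (≤ bound)
a_1 = 1: 7/1  (≤ bound)
a_2 = 1: 13/2  (≤ bound)
a_3 = 11: 150/23  (≤ bound)
a_4 = 9: 1363/209  (≤ bound)
a_5 = 58: 79204/12145  (> 9317, stop)

1363/209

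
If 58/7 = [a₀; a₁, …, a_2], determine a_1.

⌊58/7⌋ = 8, remainder 2
⌊7/2⌋ = 3, remainder 1

3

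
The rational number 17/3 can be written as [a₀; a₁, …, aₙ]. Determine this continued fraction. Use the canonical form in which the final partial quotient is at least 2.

[5; 1, 2]

⌊17/3⌋ = 5, remainder 2
⌊3/2⌋ = 1, remainder 1
⌊2/1⌋ = 2, remainder 0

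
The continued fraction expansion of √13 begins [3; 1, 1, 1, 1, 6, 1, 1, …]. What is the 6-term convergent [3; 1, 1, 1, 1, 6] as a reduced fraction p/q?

119/33

a_0 = 3: 3/1
a_1 = 1: 4/1
a_2 = 1: 7/2
a_3 = 1: 11/3
a_4 = 1: 18/5
a_5 = 6: 119/33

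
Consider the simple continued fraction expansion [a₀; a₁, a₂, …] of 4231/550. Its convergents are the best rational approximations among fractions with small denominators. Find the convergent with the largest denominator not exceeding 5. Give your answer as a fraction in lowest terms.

23/3

a_0 = 7: 7/1  (≤ bound)
a_1 = 1: 8/1  (≤ bound)
a_2 = 2: 23/3  (≤ bound)
a_3 = 3: 77/10  (> 5, stop)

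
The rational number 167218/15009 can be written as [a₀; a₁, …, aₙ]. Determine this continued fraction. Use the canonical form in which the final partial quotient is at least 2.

[11; 7, 12, 25, 7]

Run the Euclidean algorithm, recording each quotient:
⌊167218/15009⌋ = 11, remainder 2119
⌊15009/2119⌋ = 7, remainder 176
⌊2119/176⌋ = 12, remainder 7
⌊176/7⌋ = 25, remainder 1
⌊7/1⌋ = 7, remainder 0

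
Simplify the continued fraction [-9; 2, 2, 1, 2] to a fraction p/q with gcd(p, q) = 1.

a_0 = -9: -9/1
a_1 = 2: -17/2
a_2 = 2: -43/5
a_3 = 1: -60/7
a_4 = 2: -163/19

-163/19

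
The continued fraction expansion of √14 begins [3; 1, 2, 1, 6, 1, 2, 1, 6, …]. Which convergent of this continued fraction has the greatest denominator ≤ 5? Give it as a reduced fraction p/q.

a_0 = 3: 3/1  (≤ bound)
a_1 = 1: 4/1  (≤ bound)
a_2 = 2: 11/3  (≤ bound)
a_3 = 1: 15/4  (≤ bound)
a_4 = 6: 101/27  (> 5, stop)

15/4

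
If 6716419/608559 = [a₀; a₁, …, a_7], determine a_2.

Run the Euclidean algorithm, recording each quotient:
6716419 ÷ 608559 → quotient 11, remainder 22270
608559 ÷ 22270 → quotient 27, remainder 7269
22270 ÷ 7269 → quotient 3, remainder 463

3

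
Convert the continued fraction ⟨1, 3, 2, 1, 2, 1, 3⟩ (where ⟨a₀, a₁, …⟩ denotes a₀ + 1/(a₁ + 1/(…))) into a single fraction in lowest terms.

179/138

Start with 3.
1 + 1/(3/1) = 1 + 1/3 = 4/3
2 + 1/(4/3) = 2 + 3/4 = 11/4
1 + 1/(11/4) = 1 + 4/11 = 15/11
2 + 1/(15/11) = 2 + 11/15 = 41/15
3 + 1/(41/15) = 3 + 15/41 = 138/41
1 + 1/(138/41) = 1 + 41/138 = 179/138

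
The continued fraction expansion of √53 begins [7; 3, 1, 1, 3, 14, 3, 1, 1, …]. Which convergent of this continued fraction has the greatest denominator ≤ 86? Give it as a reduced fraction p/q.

182/25

a_0 = 7: 7/1  (≤ bound)
a_1 = 3: 22/3  (≤ bound)
a_2 = 1: 29/4  (≤ bound)
a_3 = 1: 51/7  (≤ bound)
a_4 = 3: 182/25  (≤ bound)
a_5 = 14: 2599/357  (> 86, stop)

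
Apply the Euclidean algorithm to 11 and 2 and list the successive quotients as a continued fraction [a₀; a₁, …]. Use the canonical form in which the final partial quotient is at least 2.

Apply division with remainder until the remainder is 0:
11 = 5·2 + 1, so a_0 = 5
2 = 2·1 + 0, so a_1 = 2

[5; 2]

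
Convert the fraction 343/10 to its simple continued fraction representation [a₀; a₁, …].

[34; 3, 3]

343 = 34·10 + 3, so a_0 = 34
10 = 3·3 + 1, so a_1 = 3
3 = 3·1 + 0, so a_2 = 3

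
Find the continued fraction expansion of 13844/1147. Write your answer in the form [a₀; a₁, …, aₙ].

13844 ÷ 1147 → quotient 12, remainder 80
1147 ÷ 80 → quotient 14, remainder 27
80 ÷ 27 → quotient 2, remainder 26
27 ÷ 26 → quotient 1, remainder 1
26 ÷ 1 → quotient 26, remainder 0

[12; 14, 2, 1, 26]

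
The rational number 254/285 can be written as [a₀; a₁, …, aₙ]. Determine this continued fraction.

[0; 1, 8, 5, 6]

Repeatedly divide and take the remainder:
254 = 0·285 + 254, so a_0 = 0
285 = 1·254 + 31, so a_1 = 1
254 = 8·31 + 6, so a_2 = 8
31 = 5·6 + 1, so a_3 = 5
6 = 6·1 + 0, so a_4 = 6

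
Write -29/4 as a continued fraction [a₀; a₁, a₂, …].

Run the Euclidean algorithm, recording each quotient:
⌊-29/4⌋ = -8, remainder 3
⌊4/3⌋ = 1, remainder 1
⌊3/1⌋ = 3, remainder 0

[-8; 1, 3]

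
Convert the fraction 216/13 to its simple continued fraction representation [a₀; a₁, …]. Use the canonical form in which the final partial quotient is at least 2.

[16; 1, 1, 1, 1, 2]

Run the Euclidean algorithm, recording each quotient:
⌊216/13⌋ = 16, remainder 8
⌊13/8⌋ = 1, remainder 5
⌊8/5⌋ = 1, remainder 3
⌊5/3⌋ = 1, remainder 2
⌊3/2⌋ = 1, remainder 1
⌊2/1⌋ = 2, remainder 0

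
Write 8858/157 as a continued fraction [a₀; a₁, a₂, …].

[56; 2, 2, 1, 1, 1, 3, 2]

Run the Euclidean algorithm, recording each quotient:
8858 = 56·157 + 66, so a_0 = 56
157 = 2·66 + 25, so a_1 = 2
66 = 2·25 + 16, so a_2 = 2
25 = 1·16 + 9, so a_3 = 1
16 = 1·9 + 7, so a_4 = 1
9 = 1·7 + 2, so a_5 = 1
7 = 3·2 + 1, so a_6 = 3
2 = 2·1 + 0, so a_7 = 2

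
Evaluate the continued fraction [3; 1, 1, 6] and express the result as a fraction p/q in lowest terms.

Collapse the nested fraction from the inside out:
Start with 6.
1 + 1/(6/1) = 1 + 1/6 = 7/6
1 + 1/(7/6) = 1 + 6/7 = 13/7
3 + 1/(13/7) = 3 + 7/13 = 46/13

46/13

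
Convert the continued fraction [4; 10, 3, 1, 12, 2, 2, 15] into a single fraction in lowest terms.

170219/41542

a_0 = 4: 4/1
a_1 = 10: 41/10
a_2 = 3: 127/31
a_3 = 1: 168/41
a_4 = 12: 2143/523
a_5 = 2: 4454/1087
a_6 = 2: 11051/2697
a_7 = 15: 170219/41542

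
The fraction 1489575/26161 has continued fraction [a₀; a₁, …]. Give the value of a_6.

1

1489575 ÷ 26161 → quotient 56, remainder 24559
26161 ÷ 24559 → quotient 1, remainder 1602
24559 ÷ 1602 → quotient 15, remainder 529
1602 ÷ 529 → quotient 3, remainder 15
529 ÷ 15 → quotient 35, remainder 4
15 ÷ 4 → quotient 3, remainder 3
4 ÷ 3 → quotient 1, remainder 1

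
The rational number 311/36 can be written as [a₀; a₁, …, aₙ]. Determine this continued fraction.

311 = 8·36 + 23, so a_0 = 8
36 = 1·23 + 13, so a_1 = 1
23 = 1·13 + 10, so a_2 = 1
13 = 1·10 + 3, so a_3 = 1
10 = 3·3 + 1, so a_4 = 3
3 = 3·1 + 0, so a_5 = 3

[8; 1, 1, 1, 3, 3]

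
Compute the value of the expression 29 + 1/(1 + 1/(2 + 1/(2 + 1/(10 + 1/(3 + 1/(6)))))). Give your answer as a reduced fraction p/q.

Use the convergent recurrence hₖ = aₖ·hₖ₋₁ + hₖ₋₂ (and likewise for the denominators kₖ):
a_0 = 29: 29/1
a_1 = 1: 30/1
a_2 = 2: 89/3
a_3 = 2: 208/7
a_4 = 10: 2169/73
a_5 = 3: 6715/226
a_6 = 6: 42459/1429

42459/1429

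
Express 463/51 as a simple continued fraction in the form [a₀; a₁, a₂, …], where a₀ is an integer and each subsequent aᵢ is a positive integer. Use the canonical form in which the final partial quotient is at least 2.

463 = 9·51 + 4, so a_0 = 9
51 = 12·4 + 3, so a_1 = 12
4 = 1·3 + 1, so a_2 = 1
3 = 3·1 + 0, so a_3 = 3

[9; 12, 1, 3]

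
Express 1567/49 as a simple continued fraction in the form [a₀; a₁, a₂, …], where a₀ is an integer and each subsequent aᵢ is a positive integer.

[31; 1, 48]

Repeatedly divide and take the remainder:
⌊1567/49⌋ = 31, remainder 48
⌊49/48⌋ = 1, remainder 1
⌊48/1⌋ = 48, remainder 0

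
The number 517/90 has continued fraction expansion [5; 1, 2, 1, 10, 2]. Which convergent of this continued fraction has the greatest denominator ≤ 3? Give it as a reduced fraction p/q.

17/3

List convergents until the denominator exceeds the bound:
a_0 = 5: 5/1  (≤ bound)
a_1 = 1: 6/1  (≤ bound)
a_2 = 2: 17/3  (≤ bound)
a_3 = 1: 23/4  (> 3, stop)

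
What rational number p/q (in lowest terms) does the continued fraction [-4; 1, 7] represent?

-25/8

Collapse the nested fraction from the inside out:
Start with 7.
1 + 1/(7/1) = 1 + 1/7 = 8/7
-4 + 1/(8/7) = -4 + 7/8 = -25/8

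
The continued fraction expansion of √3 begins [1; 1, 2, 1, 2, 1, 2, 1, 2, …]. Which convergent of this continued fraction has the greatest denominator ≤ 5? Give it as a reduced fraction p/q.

7/4

a_0 = 1: 1/1  (≤ bound)
a_1 = 1: 2/1  (≤ bound)
a_2 = 2: 5/3  (≤ bound)
a_3 = 1: 7/4  (≤ bound)
a_4 = 2: 19/11  (> 5, stop)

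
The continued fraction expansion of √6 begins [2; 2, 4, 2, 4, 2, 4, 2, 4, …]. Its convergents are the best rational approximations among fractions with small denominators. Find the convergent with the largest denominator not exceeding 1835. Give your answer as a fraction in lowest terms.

List convergents until the denominator exceeds the bound:
a_0 = 2: 2/1  (≤ bound)
a_1 = 2: 5/2  (≤ bound)
a_2 = 4: 22/9  (≤ bound)
a_3 = 2: 49/20  (≤ bound)
a_4 = 4: 218/89  (≤ bound)
a_5 = 2: 485/198  (≤ bound)
a_6 = 4: 2158/881  (≤ bound)
a_7 = 2: 4801/1960  (> 1835, stop)

2158/881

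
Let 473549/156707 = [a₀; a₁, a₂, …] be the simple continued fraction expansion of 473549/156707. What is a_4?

2

473549 ÷ 156707 → quotient 3, remainder 3428
156707 ÷ 3428 → quotient 45, remainder 2447
3428 ÷ 2447 → quotient 1, remainder 981
2447 ÷ 981 → quotient 2, remainder 485
981 ÷ 485 → quotient 2, remainder 11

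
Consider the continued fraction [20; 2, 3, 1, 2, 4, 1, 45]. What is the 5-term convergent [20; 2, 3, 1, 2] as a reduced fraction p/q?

Compute successive convergents:
a_0 = 20: 20/1
a_1 = 2: 41/2
a_2 = 3: 143/7
a_3 = 1: 184/9
a_4 = 2: 511/25

511/25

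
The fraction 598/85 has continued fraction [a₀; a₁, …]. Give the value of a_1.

28

598 ÷ 85 → quotient 7, remainder 3
85 ÷ 3 → quotient 28, remainder 1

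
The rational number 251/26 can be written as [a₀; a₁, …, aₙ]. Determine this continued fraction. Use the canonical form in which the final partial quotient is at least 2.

251 ÷ 26 → quotient 9, remainder 17
26 ÷ 17 → quotient 1, remainder 9
17 ÷ 9 → quotient 1, remainder 8
9 ÷ 8 → quotient 1, remainder 1
8 ÷ 1 → quotient 8, remainder 0

[9; 1, 1, 1, 8]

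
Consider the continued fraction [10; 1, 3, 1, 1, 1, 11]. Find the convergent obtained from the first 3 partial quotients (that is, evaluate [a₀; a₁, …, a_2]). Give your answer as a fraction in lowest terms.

Collapse the nested fraction from the inside out:
Start with 3.
1 + 1/(3/1) = 1 + 1/3 = 4/3
10 + 1/(4/3) = 10 + 3/4 = 43/4

43/4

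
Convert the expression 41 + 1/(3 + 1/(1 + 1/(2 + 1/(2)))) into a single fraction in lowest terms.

1073/26

Collapse the nested fraction from the inside out:
Start with 2.
2 + 1/(2/1) = 2 + 1/2 = 5/2
1 + 1/(5/2) = 1 + 2/5 = 7/5
3 + 1/(7/5) = 3 + 5/7 = 26/7
41 + 1/(26/7) = 41 + 7/26 = 1073/26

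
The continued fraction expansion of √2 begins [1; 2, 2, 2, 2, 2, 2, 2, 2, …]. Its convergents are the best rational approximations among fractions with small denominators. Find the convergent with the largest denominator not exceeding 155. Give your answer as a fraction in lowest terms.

List convergents until the denominator exceeds the bound:
a_0 = 1: 1/1  (≤ bound)
a_1 = 2: 3/2  (≤ bound)
a_2 = 2: 7/5  (≤ bound)
a_3 = 2: 17/12  (≤ bound)
a_4 = 2: 41/29  (≤ bound)
a_5 = 2: 99/70  (≤ bound)
a_6 = 2: 239/169  (> 155, stop)

99/70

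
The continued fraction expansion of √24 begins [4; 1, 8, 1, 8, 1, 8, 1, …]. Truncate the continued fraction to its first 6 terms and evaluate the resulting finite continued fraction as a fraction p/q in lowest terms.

Build up convergents one term at a time:
a_0 = 4: 4/1
a_1 = 1: 5/1
a_2 = 8: 44/9
a_3 = 1: 49/10
a_4 = 8: 436/89
a_5 = 1: 485/99

485/99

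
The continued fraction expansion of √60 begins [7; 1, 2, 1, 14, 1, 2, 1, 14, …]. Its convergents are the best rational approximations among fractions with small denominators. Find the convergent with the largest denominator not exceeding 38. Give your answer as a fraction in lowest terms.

a_0 = 7: 7/1  (≤ bound)
a_1 = 1: 8/1  (≤ bound)
a_2 = 2: 23/3  (≤ bound)
a_3 = 1: 31/4  (≤ bound)
a_4 = 14: 457/59  (> 38, stop)

31/4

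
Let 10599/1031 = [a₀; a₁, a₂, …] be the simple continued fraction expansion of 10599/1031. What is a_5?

4

⌊10599/1031⌋ = 10, remainder 289
⌊1031/289⌋ = 3, remainder 164
⌊289/164⌋ = 1, remainder 125
⌊164/125⌋ = 1, remainder 39
⌊125/39⌋ = 3, remainder 8
⌊39/8⌋ = 4, remainder 7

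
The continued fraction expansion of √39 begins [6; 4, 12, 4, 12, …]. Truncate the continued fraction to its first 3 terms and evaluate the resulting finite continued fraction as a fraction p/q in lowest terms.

306/49

a_0 = 6: 6/1
a_1 = 4: 25/4
a_2 = 12: 306/49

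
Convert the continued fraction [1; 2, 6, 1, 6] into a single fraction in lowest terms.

151/103

Use the convergent recurrence hₖ = aₖ·hₖ₋₁ + hₖ₋₂ (and likewise for the denominators kₖ):
a_0 = 1: 1/1
a_1 = 2: 3/2
a_2 = 6: 19/13
a_3 = 1: 22/15
a_4 = 6: 151/103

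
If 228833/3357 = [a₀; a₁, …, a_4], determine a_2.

Repeatedly divide and take the remainder:
228833 = 68·3357 + 557, so a_0 = 68
3357 = 6·557 + 15, so a_1 = 6
557 = 37·15 + 2, so a_2 = 37

37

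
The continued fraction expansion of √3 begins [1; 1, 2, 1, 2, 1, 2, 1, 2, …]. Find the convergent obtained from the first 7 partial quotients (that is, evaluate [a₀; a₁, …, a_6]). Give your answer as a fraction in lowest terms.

Build up convergents one term at a time:
a_0 = 1: 1/1
a_1 = 1: 2/1
a_2 = 2: 5/3
a_3 = 1: 7/4
a_4 = 2: 19/11
a_5 = 1: 26/15
a_6 = 2: 71/41

71/41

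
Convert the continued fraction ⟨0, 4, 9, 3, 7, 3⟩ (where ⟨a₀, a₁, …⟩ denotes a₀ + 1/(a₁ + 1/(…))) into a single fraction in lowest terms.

Start with 3.
7 + 1/(3/1) = 7 + 1/3 = 22/3
3 + 1/(22/3) = 3 + 3/22 = 69/22
9 + 1/(69/22) = 9 + 22/69 = 643/69
4 + 1/(643/69) = 4 + 69/643 = 2641/643
0 + 1/(2641/643) = 0 + 643/2641 = 643/2641

643/2641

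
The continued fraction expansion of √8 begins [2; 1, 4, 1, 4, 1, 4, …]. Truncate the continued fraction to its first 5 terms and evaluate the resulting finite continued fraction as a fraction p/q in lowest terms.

Collapse the nested fraction from the inside out:
Start with 4.
1 + 1/(4/1) = 1 + 1/4 = 5/4
4 + 1/(5/4) = 4 + 4/5 = 24/5
1 + 1/(24/5) = 1 + 5/24 = 29/24
2 + 1/(29/24) = 2 + 24/29 = 82/29

82/29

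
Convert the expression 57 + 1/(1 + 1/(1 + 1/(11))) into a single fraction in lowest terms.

1323/23

Start with 11.
1 + 1/(11/1) = 1 + 1/11 = 12/11
1 + 1/(12/11) = 1 + 11/12 = 23/12
57 + 1/(23/12) = 57 + 12/23 = 1323/23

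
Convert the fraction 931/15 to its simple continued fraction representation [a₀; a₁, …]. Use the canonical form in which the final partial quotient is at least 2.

[62; 15]

Run the Euclidean algorithm, recording each quotient:
931 = 62·15 + 1, so a_0 = 62
15 = 15·1 + 0, so a_1 = 15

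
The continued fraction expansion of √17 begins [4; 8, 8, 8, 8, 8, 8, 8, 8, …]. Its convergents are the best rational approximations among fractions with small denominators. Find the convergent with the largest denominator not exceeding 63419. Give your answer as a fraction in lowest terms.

143649/34840

a_0 = 4: 4/1  (≤ bound)
a_1 = 8: 33/8  (≤ bound)
a_2 = 8: 268/65  (≤ bound)
a_3 = 8: 2177/528  (≤ bound)
a_4 = 8: 17684/4289  (≤ bound)
a_5 = 8: 143649/34840  (≤ bound)
a_6 = 8: 1166876/283009  (> 63419, stop)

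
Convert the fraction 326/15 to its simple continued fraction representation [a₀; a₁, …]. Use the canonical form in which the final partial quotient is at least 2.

[21; 1, 2, 1, 3]

326 = 21·15 + 11, so a_0 = 21
15 = 1·11 + 4, so a_1 = 1
11 = 2·4 + 3, so a_2 = 2
4 = 1·3 + 1, so a_3 = 1
3 = 3·1 + 0, so a_4 = 3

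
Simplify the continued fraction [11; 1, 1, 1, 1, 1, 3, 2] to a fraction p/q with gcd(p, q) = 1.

Compute successive convergents:
a_0 = 11: 11/1
a_1 = 1: 12/1
a_2 = 1: 23/2
a_3 = 1: 35/3
a_4 = 1: 58/5
a_5 = 1: 93/8
a_6 = 3: 337/29
a_7 = 2: 767/66

767/66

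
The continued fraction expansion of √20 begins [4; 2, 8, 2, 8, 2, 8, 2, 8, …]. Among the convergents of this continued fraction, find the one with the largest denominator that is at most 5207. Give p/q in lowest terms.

2889/646

a_0 = 4: 4/1  (≤ bound)
a_1 = 2: 9/2  (≤ bound)
a_2 = 8: 76/17  (≤ bound)
a_3 = 2: 161/36  (≤ bound)
a_4 = 8: 1364/305  (≤ bound)
a_5 = 2: 2889/646  (≤ bound)
a_6 = 8: 24476/5473  (> 5207, stop)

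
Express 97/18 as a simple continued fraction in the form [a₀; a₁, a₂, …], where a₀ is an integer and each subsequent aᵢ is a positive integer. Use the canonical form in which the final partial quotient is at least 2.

97 ÷ 18 → quotient 5, remainder 7
18 ÷ 7 → quotient 2, remainder 4
7 ÷ 4 → quotient 1, remainder 3
4 ÷ 3 → quotient 1, remainder 1
3 ÷ 1 → quotient 3, remainder 0

[5; 2, 1, 1, 3]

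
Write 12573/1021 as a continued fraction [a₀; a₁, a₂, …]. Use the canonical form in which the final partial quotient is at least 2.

12573 ÷ 1021 → quotient 12, remainder 321
1021 ÷ 321 → quotient 3, remainder 58
321 ÷ 58 → quotient 5, remainder 31
58 ÷ 31 → quotient 1, remainder 27
31 ÷ 27 → quotient 1, remainder 4
27 ÷ 4 → quotient 6, remainder 3
4 ÷ 3 → quotient 1, remainder 1
3 ÷ 1 → quotient 3, remainder 0

[12; 3, 5, 1, 1, 6, 1, 3]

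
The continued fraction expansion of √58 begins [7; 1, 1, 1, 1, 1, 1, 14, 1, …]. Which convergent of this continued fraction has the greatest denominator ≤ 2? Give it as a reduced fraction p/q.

a_0 = 7: 7/1  (≤ bound)
a_1 = 1: 8/1  (≤ bound)
a_2 = 1: 15/2  (≤ bound)
a_3 = 1: 23/3  (> 2, stop)

15/2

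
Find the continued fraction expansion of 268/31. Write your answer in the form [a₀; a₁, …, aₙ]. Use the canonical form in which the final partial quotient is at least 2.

[8; 1, 1, 1, 4, 2]

Run the Euclidean algorithm, recording each quotient:
268 = 8·31 + 20, so a_0 = 8
31 = 1·20 + 11, so a_1 = 1
20 = 1·11 + 9, so a_2 = 1
11 = 1·9 + 2, so a_3 = 1
9 = 4·2 + 1, so a_4 = 4
2 = 2·1 + 0, so a_5 = 2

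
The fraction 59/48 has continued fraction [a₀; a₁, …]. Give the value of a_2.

2

Repeatedly divide and take the remainder:
59 = 1·48 + 11, so a_0 = 1
48 = 4·11 + 4, so a_1 = 4
11 = 2·4 + 3, so a_2 = 2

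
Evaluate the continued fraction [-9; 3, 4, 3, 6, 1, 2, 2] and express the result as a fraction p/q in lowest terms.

Start with 2.
2 + 1/(2/1) = 2 + 1/2 = 5/2
1 + 1/(5/2) = 1 + 2/5 = 7/5
6 + 1/(7/5) = 6 + 5/7 = 47/7
3 + 1/(47/7) = 3 + 7/47 = 148/47
4 + 1/(148/47) = 4 + 47/148 = 639/148
3 + 1/(639/148) = 3 + 148/639 = 2065/639
-9 + 1/(2065/639) = -9 + 639/2065 = -17946/2065

-17946/2065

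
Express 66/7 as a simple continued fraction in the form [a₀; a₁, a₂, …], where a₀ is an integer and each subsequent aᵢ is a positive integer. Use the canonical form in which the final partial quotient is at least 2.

[9; 2, 3]

66 = 9·7 + 3, so a_0 = 9
7 = 2·3 + 1, so a_1 = 2
3 = 3·1 + 0, so a_2 = 3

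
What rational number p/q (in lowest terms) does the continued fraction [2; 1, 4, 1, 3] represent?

65/23

a_0 = 2: 2/1
a_1 = 1: 3/1
a_2 = 4: 14/5
a_3 = 1: 17/6
a_4 = 3: 65/23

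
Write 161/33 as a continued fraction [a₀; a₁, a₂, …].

Apply division with remainder until the remainder is 0:
161 = 4·33 + 29, so a_0 = 4
33 = 1·29 + 4, so a_1 = 1
29 = 7·4 + 1, so a_2 = 7
4 = 4·1 + 0, so a_3 = 4

[4; 1, 7, 4]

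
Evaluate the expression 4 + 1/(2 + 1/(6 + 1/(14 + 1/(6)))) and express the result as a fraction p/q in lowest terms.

4984/1117

a_0 = 4: 4/1
a_1 = 2: 9/2
a_2 = 6: 58/13
a_3 = 14: 821/184
a_4 = 6: 4984/1117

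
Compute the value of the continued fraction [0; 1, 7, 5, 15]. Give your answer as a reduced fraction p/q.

547/623

Build up convergents one term at a time:
a_0 = 0: 0/1
a_1 = 1: 1/1
a_2 = 7: 7/8
a_3 = 5: 36/41
a_4 = 15: 547/623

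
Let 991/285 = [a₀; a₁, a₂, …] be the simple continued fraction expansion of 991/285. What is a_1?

2

991 ÷ 285 → quotient 3, remainder 136
285 ÷ 136 → quotient 2, remainder 13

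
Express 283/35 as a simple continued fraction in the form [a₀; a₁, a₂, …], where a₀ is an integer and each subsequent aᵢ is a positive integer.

⌊283/35⌋ = 8, remainder 3
⌊35/3⌋ = 11, remainder 2
⌊3/2⌋ = 1, remainder 1
⌊2/1⌋ = 2, remainder 0

[8; 11, 1, 2]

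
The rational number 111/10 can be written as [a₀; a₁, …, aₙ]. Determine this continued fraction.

111 = 11·10 + 1, so a_0 = 11
10 = 10·1 + 0, so a_1 = 10

[11; 10]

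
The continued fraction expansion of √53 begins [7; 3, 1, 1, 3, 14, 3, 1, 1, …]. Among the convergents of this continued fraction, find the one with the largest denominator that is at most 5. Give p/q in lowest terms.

List convergents until the denominator exceeds the bound:
a_0 = 7: 7/1  (≤ bound)
a_1 = 3: 22/3  (≤ bound)
a_2 = 1: 29/4  (≤ bound)
a_3 = 1: 51/7  (> 5, stop)

29/4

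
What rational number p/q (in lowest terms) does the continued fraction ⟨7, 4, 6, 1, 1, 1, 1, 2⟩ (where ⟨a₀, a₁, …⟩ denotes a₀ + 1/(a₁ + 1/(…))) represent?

2585/357

a_0 = 7: 7/1
a_1 = 4: 29/4
a_2 = 6: 181/25
a_3 = 1: 210/29
a_4 = 1: 391/54
a_5 = 1: 601/83
a_6 = 1: 992/137
a_7 = 2: 2585/357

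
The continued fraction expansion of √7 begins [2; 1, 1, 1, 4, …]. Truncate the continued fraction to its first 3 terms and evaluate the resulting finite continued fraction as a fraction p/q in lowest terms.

5/2

Start with 1.
1 + 1/(1/1) = 1 + 1/1 = 2/1
2 + 1/(2/1) = 2 + 1/2 = 5/2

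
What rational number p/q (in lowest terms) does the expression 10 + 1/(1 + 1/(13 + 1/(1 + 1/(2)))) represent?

Compute successive convergents:
a_0 = 10: 10/1
a_1 = 1: 11/1
a_2 = 13: 153/14
a_3 = 1: 164/15
a_4 = 2: 481/44

481/44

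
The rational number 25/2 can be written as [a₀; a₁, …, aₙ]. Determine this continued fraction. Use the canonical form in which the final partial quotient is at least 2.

25 ÷ 2 → quotient 12, remainder 1
2 ÷ 1 → quotient 2, remainder 0

[12; 2]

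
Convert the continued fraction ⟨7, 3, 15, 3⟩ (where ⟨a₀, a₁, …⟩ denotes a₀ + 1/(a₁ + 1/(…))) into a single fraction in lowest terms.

a_0 = 7: 7/1
a_1 = 3: 22/3
a_2 = 15: 337/46
a_3 = 3: 1033/141

1033/141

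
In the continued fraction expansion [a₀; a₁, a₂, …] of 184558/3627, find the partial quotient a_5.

1

Repeatedly divide and take the remainder:
184558 = 50·3627 + 3208, so a_0 = 50
3627 = 1·3208 + 419, so a_1 = 1
3208 = 7·419 + 275, so a_2 = 7
419 = 1·275 + 144, so a_3 = 1
275 = 1·144 + 131, so a_4 = 1
144 = 1·131 + 13, so a_5 = 1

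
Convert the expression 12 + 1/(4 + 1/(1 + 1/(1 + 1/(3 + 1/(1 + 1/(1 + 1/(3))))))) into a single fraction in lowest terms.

3177/260

Start with 3.
1 + 1/(3/1) = 1 + 1/3 = 4/3
1 + 1/(4/3) = 1 + 3/4 = 7/4
3 + 1/(7/4) = 3 + 4/7 = 25/7
1 + 1/(25/7) = 1 + 7/25 = 32/25
1 + 1/(32/25) = 1 + 25/32 = 57/32
4 + 1/(57/32) = 4 + 32/57 = 260/57
12 + 1/(260/57) = 12 + 57/260 = 3177/260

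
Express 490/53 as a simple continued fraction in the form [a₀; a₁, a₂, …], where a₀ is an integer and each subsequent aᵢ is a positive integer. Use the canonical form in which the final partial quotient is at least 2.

Run the Euclidean algorithm, recording each quotient:
⌊490/53⌋ = 9, remainder 13
⌊53/13⌋ = 4, remainder 1
⌊13/1⌋ = 13, remainder 0

[9; 4, 13]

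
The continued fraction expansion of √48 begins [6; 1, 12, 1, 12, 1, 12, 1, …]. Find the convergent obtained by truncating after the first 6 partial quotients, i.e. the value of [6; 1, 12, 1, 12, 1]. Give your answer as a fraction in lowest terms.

1351/195

Compute successive convergents:
a_0 = 6: 6/1
a_1 = 1: 7/1
a_2 = 12: 90/13
a_3 = 1: 97/14
a_4 = 12: 1254/181
a_5 = 1: 1351/195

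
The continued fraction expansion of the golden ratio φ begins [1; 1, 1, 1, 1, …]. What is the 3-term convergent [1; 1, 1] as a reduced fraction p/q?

a_0 = 1: 1/1
a_1 = 1: 2/1
a_2 = 1: 3/2

3/2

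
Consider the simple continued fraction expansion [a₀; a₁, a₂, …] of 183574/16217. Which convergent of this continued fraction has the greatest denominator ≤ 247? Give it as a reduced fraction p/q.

2796/247

List convergents until the denominator exceeds the bound:
a_0 = 11: 11/1  (≤ bound)
a_1 = 3: 34/3  (≤ bound)
a_2 = 7: 249/22  (≤ bound)
a_3 = 1: 283/25  (≤ bound)
a_4 = 9: 2796/247  (≤ bound)
a_5 = 1: 3079/272  (> 247, stop)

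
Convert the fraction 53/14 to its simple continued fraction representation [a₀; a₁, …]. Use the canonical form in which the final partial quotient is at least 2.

[3; 1, 3, 1, 2]

Repeatedly divide and take the remainder:
⌊53/14⌋ = 3, remainder 11
⌊14/11⌋ = 1, remainder 3
⌊11/3⌋ = 3, remainder 2
⌊3/2⌋ = 1, remainder 1
⌊2/1⌋ = 2, remainder 0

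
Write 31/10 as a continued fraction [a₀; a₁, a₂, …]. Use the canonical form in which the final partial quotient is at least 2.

Repeatedly divide and take the remainder:
⌊31/10⌋ = 3, remainder 1
⌊10/1⌋ = 10, remainder 0

[3; 10]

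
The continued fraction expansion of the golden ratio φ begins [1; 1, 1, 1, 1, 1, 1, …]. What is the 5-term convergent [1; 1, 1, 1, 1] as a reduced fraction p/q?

8/5

Work from the innermost term outward:
Start with 1.
1 + 1/(1/1) = 1 + 1/1 = 2/1
1 + 1/(2/1) = 1 + 1/2 = 3/2
1 + 1/(3/2) = 1 + 2/3 = 5/3
1 + 1/(5/3) = 1 + 3/5 = 8/5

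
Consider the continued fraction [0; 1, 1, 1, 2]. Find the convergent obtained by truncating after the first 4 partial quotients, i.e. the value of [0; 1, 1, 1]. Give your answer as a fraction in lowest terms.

a_0 = 0: 0/1
a_1 = 1: 1/1
a_2 = 1: 1/2
a_3 = 1: 2/3

2/3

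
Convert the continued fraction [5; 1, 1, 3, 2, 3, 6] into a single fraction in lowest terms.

1925/346

a_0 = 5: 5/1
a_1 = 1: 6/1
a_2 = 1: 11/2
a_3 = 3: 39/7
a_4 = 2: 89/16
a_5 = 3: 306/55
a_6 = 6: 1925/346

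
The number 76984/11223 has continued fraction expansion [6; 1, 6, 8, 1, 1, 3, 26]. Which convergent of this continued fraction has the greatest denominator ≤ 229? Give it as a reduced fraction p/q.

830/121

List convergents until the denominator exceeds the bound:
a_0 = 6: 6/1  (≤ bound)
a_1 = 1: 7/1  (≤ bound)
a_2 = 6: 48/7  (≤ bound)
a_3 = 8: 391/57  (≤ bound)
a_4 = 1: 439/64  (≤ bound)
a_5 = 1: 830/121  (≤ bound)
a_6 = 3: 2929/427  (> 229, stop)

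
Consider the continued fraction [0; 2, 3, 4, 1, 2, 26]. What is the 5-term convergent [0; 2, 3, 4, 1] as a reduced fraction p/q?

Start with 1.
4 + 1/(1/1) = 4 + 1/1 = 5/1
3 + 1/(5/1) = 3 + 1/5 = 16/5
2 + 1/(16/5) = 2 + 5/16 = 37/16
0 + 1/(37/16) = 0 + 16/37 = 16/37

16/37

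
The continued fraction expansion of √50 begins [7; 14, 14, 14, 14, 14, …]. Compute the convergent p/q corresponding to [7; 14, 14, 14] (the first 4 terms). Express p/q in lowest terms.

Work from the innermost term outward:
Start with 14.
14 + 1/(14/1) = 14 + 1/14 = 197/14
14 + 1/(197/14) = 14 + 14/197 = 2772/197
7 + 1/(2772/197) = 7 + 197/2772 = 19601/2772

19601/2772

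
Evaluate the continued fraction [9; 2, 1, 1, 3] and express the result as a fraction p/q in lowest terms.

Collapse the nested fraction from the inside out:
Start with 3.
1 + 1/(3/1) = 1 + 1/3 = 4/3
1 + 1/(4/3) = 1 + 3/4 = 7/4
2 + 1/(7/4) = 2 + 4/7 = 18/7
9 + 1/(18/7) = 9 + 7/18 = 169/18

169/18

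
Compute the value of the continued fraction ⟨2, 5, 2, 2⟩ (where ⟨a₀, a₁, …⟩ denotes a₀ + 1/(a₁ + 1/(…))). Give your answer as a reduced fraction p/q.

59/27

a_0 = 2: 2/1
a_1 = 5: 11/5
a_2 = 2: 24/11
a_3 = 2: 59/27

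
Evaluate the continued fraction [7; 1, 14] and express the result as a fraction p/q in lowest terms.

119/15

a_0 = 7: 7/1
a_1 = 1: 8/1
a_2 = 14: 119/15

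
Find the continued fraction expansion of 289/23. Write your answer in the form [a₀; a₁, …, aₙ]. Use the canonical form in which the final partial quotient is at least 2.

[12; 1, 1, 3, 3]

289 ÷ 23 → quotient 12, remainder 13
23 ÷ 13 → quotient 1, remainder 10
13 ÷ 10 → quotient 1, remainder 3
10 ÷ 3 → quotient 3, remainder 1
3 ÷ 1 → quotient 3, remainder 0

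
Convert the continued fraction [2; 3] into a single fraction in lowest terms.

7/3

a_0 = 2: 2/1
a_1 = 3: 7/3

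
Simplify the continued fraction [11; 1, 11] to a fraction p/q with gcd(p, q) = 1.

a_0 = 11: 11/1
a_1 = 1: 12/1
a_2 = 11: 143/12

143/12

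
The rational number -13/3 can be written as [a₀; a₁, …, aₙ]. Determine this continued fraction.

⌊-13/3⌋ = -5, remainder 2
⌊3/2⌋ = 1, remainder 1
⌊2/1⌋ = 2, remainder 0

[-5; 1, 2]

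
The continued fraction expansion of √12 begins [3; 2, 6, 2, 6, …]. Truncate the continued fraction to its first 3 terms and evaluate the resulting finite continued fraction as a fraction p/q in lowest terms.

Collapse the nested fraction from the inside out:
Start with 6.
2 + 1/(6/1) = 2 + 1/6 = 13/6
3 + 1/(13/6) = 3 + 6/13 = 45/13

45/13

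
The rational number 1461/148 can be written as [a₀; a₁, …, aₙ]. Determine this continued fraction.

Apply division with remainder until the remainder is 0:
1461 ÷ 148 → quotient 9, remainder 129
148 ÷ 129 → quotient 1, remainder 19
129 ÷ 19 → quotient 6, remainder 15
19 ÷ 15 → quotient 1, remainder 4
15 ÷ 4 → quotient 3, remainder 3
4 ÷ 3 → quotient 1, remainder 1
3 ÷ 1 → quotient 3, remainder 0

[9; 1, 6, 1, 3, 1, 3]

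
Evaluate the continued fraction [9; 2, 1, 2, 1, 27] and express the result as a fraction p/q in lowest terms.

Start with 27.
1 + 1/(27/1) = 1 + 1/27 = 28/27
2 + 1/(28/27) = 2 + 27/28 = 83/28
1 + 1/(83/28) = 1 + 28/83 = 111/83
2 + 1/(111/83) = 2 + 83/111 = 305/111
9 + 1/(305/111) = 9 + 111/305 = 2856/305

2856/305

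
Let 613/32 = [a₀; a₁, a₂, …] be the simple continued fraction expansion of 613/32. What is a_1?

Apply division with remainder until the remainder is 0:
⌊613/32⌋ = 19, remainder 5
⌊32/5⌋ = 6, remainder 2

6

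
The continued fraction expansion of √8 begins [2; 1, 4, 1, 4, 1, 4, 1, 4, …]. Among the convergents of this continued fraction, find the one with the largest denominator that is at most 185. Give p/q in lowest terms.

a_0 = 2: 2/1  (≤ bound)
a_1 = 1: 3/1  (≤ bound)
a_2 = 4: 14/5  (≤ bound)
a_3 = 1: 17/6  (≤ bound)
a_4 = 4: 82/29  (≤ bound)
a_5 = 1: 99/35  (≤ bound)
a_6 = 4: 478/169  (≤ bound)
a_7 = 1: 577/204  (> 185, stop)

478/169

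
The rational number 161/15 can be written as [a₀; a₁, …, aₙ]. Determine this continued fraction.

161 = 10·15 + 11, so a_0 = 10
15 = 1·11 + 4, so a_1 = 1
11 = 2·4 + 3, so a_2 = 2
4 = 1·3 + 1, so a_3 = 1
3 = 3·1 + 0, so a_4 = 3

[10; 1, 2, 1, 3]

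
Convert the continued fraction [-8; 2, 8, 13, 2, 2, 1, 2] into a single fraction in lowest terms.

Compute successive convergents:
a_0 = -8: -8/1
a_1 = 2: -15/2
a_2 = 8: -128/17
a_3 = 13: -1679/223
a_4 = 2: -3486/463
a_5 = 2: -8651/1149
a_6 = 1: -12137/1612
a_7 = 2: -32925/4373

-32925/4373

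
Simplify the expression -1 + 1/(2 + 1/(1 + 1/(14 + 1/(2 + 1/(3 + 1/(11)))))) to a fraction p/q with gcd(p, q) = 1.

-2359/3578

Work from the innermost term outward:
Start with 11.
3 + 1/(11/1) = 3 + 1/11 = 34/11
2 + 1/(34/11) = 2 + 11/34 = 79/34
14 + 1/(79/34) = 14 + 34/79 = 1140/79
1 + 1/(1140/79) = 1 + 79/1140 = 1219/1140
2 + 1/(1219/1140) = 2 + 1140/1219 = 3578/1219
-1 + 1/(3578/1219) = -1 + 1219/3578 = -2359/3578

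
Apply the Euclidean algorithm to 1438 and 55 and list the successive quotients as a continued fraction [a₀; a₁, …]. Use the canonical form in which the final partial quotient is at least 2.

Run the Euclidean algorithm, recording each quotient:
1438 = 26·55 + 8, so a_0 = 26
55 = 6·8 + 7, so a_1 = 6
8 = 1·7 + 1, so a_2 = 1
7 = 7·1 + 0, so a_3 = 7

[26; 6, 1, 7]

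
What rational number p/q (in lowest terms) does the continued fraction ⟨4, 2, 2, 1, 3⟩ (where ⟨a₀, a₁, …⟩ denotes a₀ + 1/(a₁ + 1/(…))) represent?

115/26

Build up convergents one term at a time:
a_0 = 4: 4/1
a_1 = 2: 9/2
a_2 = 2: 22/5
a_3 = 1: 31/7
a_4 = 3: 115/26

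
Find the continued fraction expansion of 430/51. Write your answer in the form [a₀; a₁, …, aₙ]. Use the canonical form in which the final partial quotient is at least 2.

Apply division with remainder until the remainder is 0:
430 = 8·51 + 22, so a_0 = 8
51 = 2·22 + 7, so a_1 = 2
22 = 3·7 + 1, so a_2 = 3
7 = 7·1 + 0, so a_3 = 7

[8; 2, 3, 7]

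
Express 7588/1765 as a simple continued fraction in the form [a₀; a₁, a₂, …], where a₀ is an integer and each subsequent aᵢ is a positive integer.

⌊7588/1765⌋ = 4, remainder 528
⌊1765/528⌋ = 3, remainder 181
⌊528/181⌋ = 2, remainder 166
⌊181/166⌋ = 1, remainder 15
⌊166/15⌋ = 11, remainder 1
⌊15/1⌋ = 15, remainder 0

[4; 3, 2, 1, 11, 15]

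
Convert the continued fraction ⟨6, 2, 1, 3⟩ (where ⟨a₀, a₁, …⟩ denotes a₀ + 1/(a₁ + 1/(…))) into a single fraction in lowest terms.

Collapse the nested fraction from the inside out:
Start with 3.
1 + 1/(3/1) = 1 + 1/3 = 4/3
2 + 1/(4/3) = 2 + 3/4 = 11/4
6 + 1/(11/4) = 6 + 4/11 = 70/11

70/11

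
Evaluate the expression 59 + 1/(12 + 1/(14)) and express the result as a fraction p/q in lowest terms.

9985/169

a_0 = 59: 59/1
a_1 = 12: 709/12
a_2 = 14: 9985/169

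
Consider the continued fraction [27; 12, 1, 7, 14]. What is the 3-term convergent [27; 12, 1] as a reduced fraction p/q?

352/13

Start with 1.
12 + 1/(1/1) = 12 + 1/1 = 13/1
27 + 1/(13/1) = 27 + 1/13 = 352/13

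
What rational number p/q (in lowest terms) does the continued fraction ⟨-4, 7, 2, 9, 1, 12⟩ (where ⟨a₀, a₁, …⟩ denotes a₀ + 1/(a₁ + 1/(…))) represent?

a_0 = -4: -4/1
a_1 = 7: -27/7
a_2 = 2: -58/15
a_3 = 9: -549/142
a_4 = 1: -607/157
a_5 = 12: -7833/2026

-7833/2026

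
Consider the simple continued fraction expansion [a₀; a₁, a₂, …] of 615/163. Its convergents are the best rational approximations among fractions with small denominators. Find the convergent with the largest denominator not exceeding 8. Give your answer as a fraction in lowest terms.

List convergents until the denominator exceeds the bound:
a_0 = 3: 3/1  (≤ bound)
a_1 = 1: 4/1  (≤ bound)
a_2 = 3: 15/4  (≤ bound)
a_3 = 2: 34/9  (> 8, stop)

15/4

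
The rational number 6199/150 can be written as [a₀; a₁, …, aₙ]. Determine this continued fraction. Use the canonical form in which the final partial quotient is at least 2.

Repeatedly divide and take the remainder:
⌊6199/150⌋ = 41, remainder 49
⌊150/49⌋ = 3, remainder 3
⌊49/3⌋ = 16, remainder 1
⌊3/1⌋ = 3, remainder 0

[41; 3, 16, 3]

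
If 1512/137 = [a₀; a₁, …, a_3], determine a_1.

27

1512 = 11·137 + 5, so a_0 = 11
137 = 27·5 + 2, so a_1 = 27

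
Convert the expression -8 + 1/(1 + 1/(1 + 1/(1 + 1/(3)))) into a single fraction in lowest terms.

-81/11

Build up convergents one term at a time:
a_0 = -8: -8/1
a_1 = 1: -7/1
a_2 = 1: -15/2
a_3 = 1: -22/3
a_4 = 3: -81/11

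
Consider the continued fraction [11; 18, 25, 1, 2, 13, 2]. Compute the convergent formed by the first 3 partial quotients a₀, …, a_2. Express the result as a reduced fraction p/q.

4986/451

Start with 25.
18 + 1/(25/1) = 18 + 1/25 = 451/25
11 + 1/(451/25) = 11 + 25/451 = 4986/451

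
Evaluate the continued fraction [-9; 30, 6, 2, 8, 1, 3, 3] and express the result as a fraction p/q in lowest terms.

-421809/47041

a_0 = -9: -9/1
a_1 = 30: -269/30
a_2 = 6: -1623/181
a_3 = 2: -3515/392
a_4 = 8: -29743/3317
a_5 = 1: -33258/3709
a_6 = 3: -129517/14444
a_7 = 3: -421809/47041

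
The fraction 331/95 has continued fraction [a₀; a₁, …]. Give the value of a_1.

2

331 = 3·95 + 46, so a_0 = 3
95 = 2·46 + 3, so a_1 = 2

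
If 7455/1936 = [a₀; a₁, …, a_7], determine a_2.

Repeatedly divide and take the remainder:
7455 ÷ 1936 → quotient 3, remainder 1647
1936 ÷ 1647 → quotient 1, remainder 289
1647 ÷ 289 → quotient 5, remainder 202

5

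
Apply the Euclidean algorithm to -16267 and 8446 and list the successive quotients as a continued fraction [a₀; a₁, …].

[-2; 13, 1, 1, 17, 1, 7, 2]

Repeatedly divide and take the remainder:
⌊-16267/8446⌋ = -2, remainder 625
⌊8446/625⌋ = 13, remainder 321
⌊625/321⌋ = 1, remainder 304
⌊321/304⌋ = 1, remainder 17
⌊304/17⌋ = 17, remainder 15
⌊17/15⌋ = 1, remainder 2
⌊15/2⌋ = 7, remainder 1
⌊2/1⌋ = 2, remainder 0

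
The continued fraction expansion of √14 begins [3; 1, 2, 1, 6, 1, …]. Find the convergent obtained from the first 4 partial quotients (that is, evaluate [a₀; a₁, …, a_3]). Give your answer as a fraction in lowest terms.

Use the convergent recurrence hₖ = aₖ·hₖ₋₁ + hₖ₋₂ (and likewise for the denominators kₖ):
a_0 = 3: 3/1
a_1 = 1: 4/1
a_2 = 2: 11/3
a_3 = 1: 15/4

15/4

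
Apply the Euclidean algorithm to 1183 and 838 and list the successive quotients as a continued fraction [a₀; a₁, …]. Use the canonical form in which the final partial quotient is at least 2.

⌊1183/838⌋ = 1, remainder 345
⌊838/345⌋ = 2, remainder 148
⌊345/148⌋ = 2, remainder 49
⌊148/49⌋ = 3, remainder 1
⌊49/1⌋ = 49, remainder 0

[1; 2, 2, 3, 49]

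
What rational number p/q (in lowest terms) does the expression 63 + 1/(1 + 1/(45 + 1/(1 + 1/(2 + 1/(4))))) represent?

Use the convergent recurrence hₖ = aₖ·hₖ₋₁ + hₖ₋₂ (and likewise for the denominators kₖ):
a_0 = 63: 63/1
a_1 = 1: 64/1
a_2 = 45: 2943/46
a_3 = 1: 3007/47
a_4 = 2: 8957/140
a_5 = 4: 38835/607

38835/607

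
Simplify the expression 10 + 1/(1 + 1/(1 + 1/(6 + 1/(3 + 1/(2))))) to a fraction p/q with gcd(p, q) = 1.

1001/95

a_0 = 10: 10/1
a_1 = 1: 11/1
a_2 = 1: 21/2
a_3 = 6: 137/13
a_4 = 3: 432/41
a_5 = 2: 1001/95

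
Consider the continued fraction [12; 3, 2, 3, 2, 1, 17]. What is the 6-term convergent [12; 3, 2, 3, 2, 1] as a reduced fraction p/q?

971/79

Starting at the tail and folding back:
Start with 1.
2 + 1/(1/1) = 2 + 1/1 = 3/1
3 + 1/(3/1) = 3 + 1/3 = 10/3
2 + 1/(10/3) = 2 + 3/10 = 23/10
3 + 1/(23/10) = 3 + 10/23 = 79/23
12 + 1/(79/23) = 12 + 23/79 = 971/79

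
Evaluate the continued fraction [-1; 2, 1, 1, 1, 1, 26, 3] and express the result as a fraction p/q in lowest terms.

Starting at the tail and folding back:
Start with 3.
26 + 1/(3/1) = 26 + 1/3 = 79/3
1 + 1/(79/3) = 1 + 3/79 = 82/79
1 + 1/(82/79) = 1 + 79/82 = 161/82
1 + 1/(161/82) = 1 + 82/161 = 243/161
1 + 1/(243/161) = 1 + 161/243 = 404/243
2 + 1/(404/243) = 2 + 243/404 = 1051/404
-1 + 1/(1051/404) = -1 + 404/1051 = -647/1051

-647/1051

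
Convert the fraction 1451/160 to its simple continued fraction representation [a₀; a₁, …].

[9; 14, 1, 1, 5]

⌊1451/160⌋ = 9, remainder 11
⌊160/11⌋ = 14, remainder 6
⌊11/6⌋ = 1, remainder 5
⌊6/5⌋ = 1, remainder 1
⌊5/1⌋ = 5, remainder 0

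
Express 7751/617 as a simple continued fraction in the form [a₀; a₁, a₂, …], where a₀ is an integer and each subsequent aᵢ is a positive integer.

[12; 1, 1, 3, 1, 1, 38]

7751 ÷ 617 → quotient 12, remainder 347
617 ÷ 347 → quotient 1, remainder 270
347 ÷ 270 → quotient 1, remainder 77
270 ÷ 77 → quotient 3, remainder 39
77 ÷ 39 → quotient 1, remainder 38
39 ÷ 38 → quotient 1, remainder 1
38 ÷ 1 → quotient 38, remainder 0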